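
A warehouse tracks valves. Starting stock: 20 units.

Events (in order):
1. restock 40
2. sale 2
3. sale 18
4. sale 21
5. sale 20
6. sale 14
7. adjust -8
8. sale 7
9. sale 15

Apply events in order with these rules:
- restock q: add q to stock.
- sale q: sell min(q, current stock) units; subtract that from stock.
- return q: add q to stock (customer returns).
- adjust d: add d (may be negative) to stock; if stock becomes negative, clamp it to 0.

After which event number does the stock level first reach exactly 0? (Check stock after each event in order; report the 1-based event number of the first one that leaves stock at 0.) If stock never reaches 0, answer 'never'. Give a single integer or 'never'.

Answer: 5

Derivation:
Processing events:
Start: stock = 20
  Event 1 (restock 40): 20 + 40 = 60
  Event 2 (sale 2): sell min(2,60)=2. stock: 60 - 2 = 58. total_sold = 2
  Event 3 (sale 18): sell min(18,58)=18. stock: 58 - 18 = 40. total_sold = 20
  Event 4 (sale 21): sell min(21,40)=21. stock: 40 - 21 = 19. total_sold = 41
  Event 5 (sale 20): sell min(20,19)=19. stock: 19 - 19 = 0. total_sold = 60
  Event 6 (sale 14): sell min(14,0)=0. stock: 0 - 0 = 0. total_sold = 60
  Event 7 (adjust -8): 0 + -8 = 0 (clamped to 0)
  Event 8 (sale 7): sell min(7,0)=0. stock: 0 - 0 = 0. total_sold = 60
  Event 9 (sale 15): sell min(15,0)=0. stock: 0 - 0 = 0. total_sold = 60
Final: stock = 0, total_sold = 60

First zero at event 5.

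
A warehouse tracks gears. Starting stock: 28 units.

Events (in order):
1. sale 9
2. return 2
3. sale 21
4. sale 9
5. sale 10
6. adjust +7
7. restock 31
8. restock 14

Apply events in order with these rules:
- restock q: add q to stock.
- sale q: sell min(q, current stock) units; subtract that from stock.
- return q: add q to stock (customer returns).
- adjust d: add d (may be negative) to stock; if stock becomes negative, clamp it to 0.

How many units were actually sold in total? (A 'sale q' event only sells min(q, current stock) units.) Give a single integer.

Processing events:
Start: stock = 28
  Event 1 (sale 9): sell min(9,28)=9. stock: 28 - 9 = 19. total_sold = 9
  Event 2 (return 2): 19 + 2 = 21
  Event 3 (sale 21): sell min(21,21)=21. stock: 21 - 21 = 0. total_sold = 30
  Event 4 (sale 9): sell min(9,0)=0. stock: 0 - 0 = 0. total_sold = 30
  Event 5 (sale 10): sell min(10,0)=0. stock: 0 - 0 = 0. total_sold = 30
  Event 6 (adjust +7): 0 + 7 = 7
  Event 7 (restock 31): 7 + 31 = 38
  Event 8 (restock 14): 38 + 14 = 52
Final: stock = 52, total_sold = 30

Answer: 30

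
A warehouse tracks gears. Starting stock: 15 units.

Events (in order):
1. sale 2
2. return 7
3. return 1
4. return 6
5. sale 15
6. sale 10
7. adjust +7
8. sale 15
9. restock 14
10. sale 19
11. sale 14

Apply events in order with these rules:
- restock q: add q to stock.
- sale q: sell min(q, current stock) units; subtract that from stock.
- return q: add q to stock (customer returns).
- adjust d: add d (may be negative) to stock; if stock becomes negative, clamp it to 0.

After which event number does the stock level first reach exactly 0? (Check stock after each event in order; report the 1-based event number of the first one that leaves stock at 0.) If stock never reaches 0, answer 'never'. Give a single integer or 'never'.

Processing events:
Start: stock = 15
  Event 1 (sale 2): sell min(2,15)=2. stock: 15 - 2 = 13. total_sold = 2
  Event 2 (return 7): 13 + 7 = 20
  Event 3 (return 1): 20 + 1 = 21
  Event 4 (return 6): 21 + 6 = 27
  Event 5 (sale 15): sell min(15,27)=15. stock: 27 - 15 = 12. total_sold = 17
  Event 6 (sale 10): sell min(10,12)=10. stock: 12 - 10 = 2. total_sold = 27
  Event 7 (adjust +7): 2 + 7 = 9
  Event 8 (sale 15): sell min(15,9)=9. stock: 9 - 9 = 0. total_sold = 36
  Event 9 (restock 14): 0 + 14 = 14
  Event 10 (sale 19): sell min(19,14)=14. stock: 14 - 14 = 0. total_sold = 50
  Event 11 (sale 14): sell min(14,0)=0. stock: 0 - 0 = 0. total_sold = 50
Final: stock = 0, total_sold = 50

First zero at event 8.

Answer: 8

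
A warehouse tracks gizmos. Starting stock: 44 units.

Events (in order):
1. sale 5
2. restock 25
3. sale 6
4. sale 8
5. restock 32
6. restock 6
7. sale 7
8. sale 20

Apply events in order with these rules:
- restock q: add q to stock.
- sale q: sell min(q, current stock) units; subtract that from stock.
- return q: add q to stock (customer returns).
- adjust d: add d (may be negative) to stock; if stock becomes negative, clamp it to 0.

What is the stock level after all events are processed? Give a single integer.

Answer: 61

Derivation:
Processing events:
Start: stock = 44
  Event 1 (sale 5): sell min(5,44)=5. stock: 44 - 5 = 39. total_sold = 5
  Event 2 (restock 25): 39 + 25 = 64
  Event 3 (sale 6): sell min(6,64)=6. stock: 64 - 6 = 58. total_sold = 11
  Event 4 (sale 8): sell min(8,58)=8. stock: 58 - 8 = 50. total_sold = 19
  Event 5 (restock 32): 50 + 32 = 82
  Event 6 (restock 6): 82 + 6 = 88
  Event 7 (sale 7): sell min(7,88)=7. stock: 88 - 7 = 81. total_sold = 26
  Event 8 (sale 20): sell min(20,81)=20. stock: 81 - 20 = 61. total_sold = 46
Final: stock = 61, total_sold = 46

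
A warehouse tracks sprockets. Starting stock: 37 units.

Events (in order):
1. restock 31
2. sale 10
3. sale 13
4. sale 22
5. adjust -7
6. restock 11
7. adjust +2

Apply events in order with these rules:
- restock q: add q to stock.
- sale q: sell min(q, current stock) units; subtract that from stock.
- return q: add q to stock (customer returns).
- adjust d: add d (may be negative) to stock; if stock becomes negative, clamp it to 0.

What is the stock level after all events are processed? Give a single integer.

Processing events:
Start: stock = 37
  Event 1 (restock 31): 37 + 31 = 68
  Event 2 (sale 10): sell min(10,68)=10. stock: 68 - 10 = 58. total_sold = 10
  Event 3 (sale 13): sell min(13,58)=13. stock: 58 - 13 = 45. total_sold = 23
  Event 4 (sale 22): sell min(22,45)=22. stock: 45 - 22 = 23. total_sold = 45
  Event 5 (adjust -7): 23 + -7 = 16
  Event 6 (restock 11): 16 + 11 = 27
  Event 7 (adjust +2): 27 + 2 = 29
Final: stock = 29, total_sold = 45

Answer: 29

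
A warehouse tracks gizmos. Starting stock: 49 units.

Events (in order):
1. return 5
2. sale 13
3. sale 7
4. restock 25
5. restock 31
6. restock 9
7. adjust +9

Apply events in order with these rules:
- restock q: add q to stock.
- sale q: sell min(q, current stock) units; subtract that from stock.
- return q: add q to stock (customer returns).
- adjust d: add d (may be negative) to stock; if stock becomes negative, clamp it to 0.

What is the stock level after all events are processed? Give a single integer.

Processing events:
Start: stock = 49
  Event 1 (return 5): 49 + 5 = 54
  Event 2 (sale 13): sell min(13,54)=13. stock: 54 - 13 = 41. total_sold = 13
  Event 3 (sale 7): sell min(7,41)=7. stock: 41 - 7 = 34. total_sold = 20
  Event 4 (restock 25): 34 + 25 = 59
  Event 5 (restock 31): 59 + 31 = 90
  Event 6 (restock 9): 90 + 9 = 99
  Event 7 (adjust +9): 99 + 9 = 108
Final: stock = 108, total_sold = 20

Answer: 108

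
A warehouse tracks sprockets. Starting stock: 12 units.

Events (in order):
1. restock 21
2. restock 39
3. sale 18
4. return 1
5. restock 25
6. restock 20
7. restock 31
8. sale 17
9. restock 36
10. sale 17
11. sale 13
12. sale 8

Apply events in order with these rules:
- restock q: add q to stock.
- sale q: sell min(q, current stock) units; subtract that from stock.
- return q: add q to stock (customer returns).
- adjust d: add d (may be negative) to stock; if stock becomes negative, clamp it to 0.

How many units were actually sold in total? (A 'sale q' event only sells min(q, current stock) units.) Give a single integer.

Processing events:
Start: stock = 12
  Event 1 (restock 21): 12 + 21 = 33
  Event 2 (restock 39): 33 + 39 = 72
  Event 3 (sale 18): sell min(18,72)=18. stock: 72 - 18 = 54. total_sold = 18
  Event 4 (return 1): 54 + 1 = 55
  Event 5 (restock 25): 55 + 25 = 80
  Event 6 (restock 20): 80 + 20 = 100
  Event 7 (restock 31): 100 + 31 = 131
  Event 8 (sale 17): sell min(17,131)=17. stock: 131 - 17 = 114. total_sold = 35
  Event 9 (restock 36): 114 + 36 = 150
  Event 10 (sale 17): sell min(17,150)=17. stock: 150 - 17 = 133. total_sold = 52
  Event 11 (sale 13): sell min(13,133)=13. stock: 133 - 13 = 120. total_sold = 65
  Event 12 (sale 8): sell min(8,120)=8. stock: 120 - 8 = 112. total_sold = 73
Final: stock = 112, total_sold = 73

Answer: 73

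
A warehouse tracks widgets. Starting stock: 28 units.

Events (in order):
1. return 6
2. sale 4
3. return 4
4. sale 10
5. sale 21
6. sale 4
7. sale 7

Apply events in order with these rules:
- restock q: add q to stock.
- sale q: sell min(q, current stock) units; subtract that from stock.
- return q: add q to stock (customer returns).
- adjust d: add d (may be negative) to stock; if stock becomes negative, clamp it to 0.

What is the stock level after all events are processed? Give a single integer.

Processing events:
Start: stock = 28
  Event 1 (return 6): 28 + 6 = 34
  Event 2 (sale 4): sell min(4,34)=4. stock: 34 - 4 = 30. total_sold = 4
  Event 3 (return 4): 30 + 4 = 34
  Event 4 (sale 10): sell min(10,34)=10. stock: 34 - 10 = 24. total_sold = 14
  Event 5 (sale 21): sell min(21,24)=21. stock: 24 - 21 = 3. total_sold = 35
  Event 6 (sale 4): sell min(4,3)=3. stock: 3 - 3 = 0. total_sold = 38
  Event 7 (sale 7): sell min(7,0)=0. stock: 0 - 0 = 0. total_sold = 38
Final: stock = 0, total_sold = 38

Answer: 0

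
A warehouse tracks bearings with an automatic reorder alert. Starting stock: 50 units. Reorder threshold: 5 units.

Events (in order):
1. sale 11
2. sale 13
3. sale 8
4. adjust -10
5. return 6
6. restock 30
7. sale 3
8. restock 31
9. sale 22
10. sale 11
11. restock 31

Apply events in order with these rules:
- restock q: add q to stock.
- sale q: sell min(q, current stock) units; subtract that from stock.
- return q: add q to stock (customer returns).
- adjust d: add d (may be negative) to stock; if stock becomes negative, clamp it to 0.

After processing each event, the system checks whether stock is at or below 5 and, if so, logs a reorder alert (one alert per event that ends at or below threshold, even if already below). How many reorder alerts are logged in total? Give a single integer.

Answer: 0

Derivation:
Processing events:
Start: stock = 50
  Event 1 (sale 11): sell min(11,50)=11. stock: 50 - 11 = 39. total_sold = 11
  Event 2 (sale 13): sell min(13,39)=13. stock: 39 - 13 = 26. total_sold = 24
  Event 3 (sale 8): sell min(8,26)=8. stock: 26 - 8 = 18. total_sold = 32
  Event 4 (adjust -10): 18 + -10 = 8
  Event 5 (return 6): 8 + 6 = 14
  Event 6 (restock 30): 14 + 30 = 44
  Event 7 (sale 3): sell min(3,44)=3. stock: 44 - 3 = 41. total_sold = 35
  Event 8 (restock 31): 41 + 31 = 72
  Event 9 (sale 22): sell min(22,72)=22. stock: 72 - 22 = 50. total_sold = 57
  Event 10 (sale 11): sell min(11,50)=11. stock: 50 - 11 = 39. total_sold = 68
  Event 11 (restock 31): 39 + 31 = 70
Final: stock = 70, total_sold = 68

Checking against threshold 5:
  After event 1: stock=39 > 5
  After event 2: stock=26 > 5
  After event 3: stock=18 > 5
  After event 4: stock=8 > 5
  After event 5: stock=14 > 5
  After event 6: stock=44 > 5
  After event 7: stock=41 > 5
  After event 8: stock=72 > 5
  After event 9: stock=50 > 5
  After event 10: stock=39 > 5
  After event 11: stock=70 > 5
Alert events: []. Count = 0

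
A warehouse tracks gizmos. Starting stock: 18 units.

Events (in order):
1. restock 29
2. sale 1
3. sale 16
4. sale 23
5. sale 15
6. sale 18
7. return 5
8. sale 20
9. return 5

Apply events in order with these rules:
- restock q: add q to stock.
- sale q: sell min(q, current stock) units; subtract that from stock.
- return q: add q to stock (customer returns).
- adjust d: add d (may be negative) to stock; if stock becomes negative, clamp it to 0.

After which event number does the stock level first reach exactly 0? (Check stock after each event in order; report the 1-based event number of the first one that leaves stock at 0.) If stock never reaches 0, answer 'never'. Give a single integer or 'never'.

Answer: 5

Derivation:
Processing events:
Start: stock = 18
  Event 1 (restock 29): 18 + 29 = 47
  Event 2 (sale 1): sell min(1,47)=1. stock: 47 - 1 = 46. total_sold = 1
  Event 3 (sale 16): sell min(16,46)=16. stock: 46 - 16 = 30. total_sold = 17
  Event 4 (sale 23): sell min(23,30)=23. stock: 30 - 23 = 7. total_sold = 40
  Event 5 (sale 15): sell min(15,7)=7. stock: 7 - 7 = 0. total_sold = 47
  Event 6 (sale 18): sell min(18,0)=0. stock: 0 - 0 = 0. total_sold = 47
  Event 7 (return 5): 0 + 5 = 5
  Event 8 (sale 20): sell min(20,5)=5. stock: 5 - 5 = 0. total_sold = 52
  Event 9 (return 5): 0 + 5 = 5
Final: stock = 5, total_sold = 52

First zero at event 5.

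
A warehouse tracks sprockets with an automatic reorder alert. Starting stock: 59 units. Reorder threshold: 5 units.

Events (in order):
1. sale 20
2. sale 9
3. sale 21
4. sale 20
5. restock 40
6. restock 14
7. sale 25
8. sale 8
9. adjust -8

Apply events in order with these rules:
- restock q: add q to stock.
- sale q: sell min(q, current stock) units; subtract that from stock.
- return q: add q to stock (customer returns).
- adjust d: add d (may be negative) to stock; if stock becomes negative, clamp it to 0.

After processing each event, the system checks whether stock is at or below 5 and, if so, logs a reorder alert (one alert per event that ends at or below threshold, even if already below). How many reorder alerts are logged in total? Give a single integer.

Answer: 1

Derivation:
Processing events:
Start: stock = 59
  Event 1 (sale 20): sell min(20,59)=20. stock: 59 - 20 = 39. total_sold = 20
  Event 2 (sale 9): sell min(9,39)=9. stock: 39 - 9 = 30. total_sold = 29
  Event 3 (sale 21): sell min(21,30)=21. stock: 30 - 21 = 9. total_sold = 50
  Event 4 (sale 20): sell min(20,9)=9. stock: 9 - 9 = 0. total_sold = 59
  Event 5 (restock 40): 0 + 40 = 40
  Event 6 (restock 14): 40 + 14 = 54
  Event 7 (sale 25): sell min(25,54)=25. stock: 54 - 25 = 29. total_sold = 84
  Event 8 (sale 8): sell min(8,29)=8. stock: 29 - 8 = 21. total_sold = 92
  Event 9 (adjust -8): 21 + -8 = 13
Final: stock = 13, total_sold = 92

Checking against threshold 5:
  After event 1: stock=39 > 5
  After event 2: stock=30 > 5
  After event 3: stock=9 > 5
  After event 4: stock=0 <= 5 -> ALERT
  After event 5: stock=40 > 5
  After event 6: stock=54 > 5
  After event 7: stock=29 > 5
  After event 8: stock=21 > 5
  After event 9: stock=13 > 5
Alert events: [4]. Count = 1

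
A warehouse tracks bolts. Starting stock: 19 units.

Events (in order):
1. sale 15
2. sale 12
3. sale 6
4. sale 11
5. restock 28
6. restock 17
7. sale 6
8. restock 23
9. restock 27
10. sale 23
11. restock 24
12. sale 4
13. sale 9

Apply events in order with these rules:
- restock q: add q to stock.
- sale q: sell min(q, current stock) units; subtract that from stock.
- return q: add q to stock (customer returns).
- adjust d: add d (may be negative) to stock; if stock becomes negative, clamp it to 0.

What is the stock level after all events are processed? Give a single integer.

Answer: 77

Derivation:
Processing events:
Start: stock = 19
  Event 1 (sale 15): sell min(15,19)=15. stock: 19 - 15 = 4. total_sold = 15
  Event 2 (sale 12): sell min(12,4)=4. stock: 4 - 4 = 0. total_sold = 19
  Event 3 (sale 6): sell min(6,0)=0. stock: 0 - 0 = 0. total_sold = 19
  Event 4 (sale 11): sell min(11,0)=0. stock: 0 - 0 = 0. total_sold = 19
  Event 5 (restock 28): 0 + 28 = 28
  Event 6 (restock 17): 28 + 17 = 45
  Event 7 (sale 6): sell min(6,45)=6. stock: 45 - 6 = 39. total_sold = 25
  Event 8 (restock 23): 39 + 23 = 62
  Event 9 (restock 27): 62 + 27 = 89
  Event 10 (sale 23): sell min(23,89)=23. stock: 89 - 23 = 66. total_sold = 48
  Event 11 (restock 24): 66 + 24 = 90
  Event 12 (sale 4): sell min(4,90)=4. stock: 90 - 4 = 86. total_sold = 52
  Event 13 (sale 9): sell min(9,86)=9. stock: 86 - 9 = 77. total_sold = 61
Final: stock = 77, total_sold = 61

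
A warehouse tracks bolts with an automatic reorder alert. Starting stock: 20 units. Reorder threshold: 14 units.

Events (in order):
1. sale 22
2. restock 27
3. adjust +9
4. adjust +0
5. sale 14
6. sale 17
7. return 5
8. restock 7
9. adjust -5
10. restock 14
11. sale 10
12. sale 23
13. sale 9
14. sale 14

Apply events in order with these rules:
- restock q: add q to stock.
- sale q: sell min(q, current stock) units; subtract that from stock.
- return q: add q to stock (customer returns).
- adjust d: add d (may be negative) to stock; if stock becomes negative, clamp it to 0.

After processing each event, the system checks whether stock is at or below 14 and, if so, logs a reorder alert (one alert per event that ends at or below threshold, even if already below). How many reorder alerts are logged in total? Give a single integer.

Processing events:
Start: stock = 20
  Event 1 (sale 22): sell min(22,20)=20. stock: 20 - 20 = 0. total_sold = 20
  Event 2 (restock 27): 0 + 27 = 27
  Event 3 (adjust +9): 27 + 9 = 36
  Event 4 (adjust +0): 36 + 0 = 36
  Event 5 (sale 14): sell min(14,36)=14. stock: 36 - 14 = 22. total_sold = 34
  Event 6 (sale 17): sell min(17,22)=17. stock: 22 - 17 = 5. total_sold = 51
  Event 7 (return 5): 5 + 5 = 10
  Event 8 (restock 7): 10 + 7 = 17
  Event 9 (adjust -5): 17 + -5 = 12
  Event 10 (restock 14): 12 + 14 = 26
  Event 11 (sale 10): sell min(10,26)=10. stock: 26 - 10 = 16. total_sold = 61
  Event 12 (sale 23): sell min(23,16)=16. stock: 16 - 16 = 0. total_sold = 77
  Event 13 (sale 9): sell min(9,0)=0. stock: 0 - 0 = 0. total_sold = 77
  Event 14 (sale 14): sell min(14,0)=0. stock: 0 - 0 = 0. total_sold = 77
Final: stock = 0, total_sold = 77

Checking against threshold 14:
  After event 1: stock=0 <= 14 -> ALERT
  After event 2: stock=27 > 14
  After event 3: stock=36 > 14
  After event 4: stock=36 > 14
  After event 5: stock=22 > 14
  After event 6: stock=5 <= 14 -> ALERT
  After event 7: stock=10 <= 14 -> ALERT
  After event 8: stock=17 > 14
  After event 9: stock=12 <= 14 -> ALERT
  After event 10: stock=26 > 14
  After event 11: stock=16 > 14
  After event 12: stock=0 <= 14 -> ALERT
  After event 13: stock=0 <= 14 -> ALERT
  After event 14: stock=0 <= 14 -> ALERT
Alert events: [1, 6, 7, 9, 12, 13, 14]. Count = 7

Answer: 7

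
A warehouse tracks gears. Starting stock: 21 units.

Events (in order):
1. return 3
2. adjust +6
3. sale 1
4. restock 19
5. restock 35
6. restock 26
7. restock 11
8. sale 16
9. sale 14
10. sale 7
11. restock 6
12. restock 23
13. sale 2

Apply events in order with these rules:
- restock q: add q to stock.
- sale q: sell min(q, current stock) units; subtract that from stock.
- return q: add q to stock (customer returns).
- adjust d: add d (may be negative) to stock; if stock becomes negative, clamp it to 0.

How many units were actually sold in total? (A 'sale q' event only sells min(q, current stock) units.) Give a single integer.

Processing events:
Start: stock = 21
  Event 1 (return 3): 21 + 3 = 24
  Event 2 (adjust +6): 24 + 6 = 30
  Event 3 (sale 1): sell min(1,30)=1. stock: 30 - 1 = 29. total_sold = 1
  Event 4 (restock 19): 29 + 19 = 48
  Event 5 (restock 35): 48 + 35 = 83
  Event 6 (restock 26): 83 + 26 = 109
  Event 7 (restock 11): 109 + 11 = 120
  Event 8 (sale 16): sell min(16,120)=16. stock: 120 - 16 = 104. total_sold = 17
  Event 9 (sale 14): sell min(14,104)=14. stock: 104 - 14 = 90. total_sold = 31
  Event 10 (sale 7): sell min(7,90)=7. stock: 90 - 7 = 83. total_sold = 38
  Event 11 (restock 6): 83 + 6 = 89
  Event 12 (restock 23): 89 + 23 = 112
  Event 13 (sale 2): sell min(2,112)=2. stock: 112 - 2 = 110. total_sold = 40
Final: stock = 110, total_sold = 40

Answer: 40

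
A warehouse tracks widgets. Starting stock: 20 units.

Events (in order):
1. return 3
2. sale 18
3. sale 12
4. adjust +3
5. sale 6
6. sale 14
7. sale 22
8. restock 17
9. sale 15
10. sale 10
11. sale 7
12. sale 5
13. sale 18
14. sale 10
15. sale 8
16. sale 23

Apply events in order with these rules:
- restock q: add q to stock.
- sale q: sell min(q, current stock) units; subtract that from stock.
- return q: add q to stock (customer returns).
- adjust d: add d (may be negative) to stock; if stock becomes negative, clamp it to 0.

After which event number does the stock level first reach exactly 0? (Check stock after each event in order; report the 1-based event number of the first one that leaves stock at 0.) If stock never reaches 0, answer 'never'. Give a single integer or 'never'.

Processing events:
Start: stock = 20
  Event 1 (return 3): 20 + 3 = 23
  Event 2 (sale 18): sell min(18,23)=18. stock: 23 - 18 = 5. total_sold = 18
  Event 3 (sale 12): sell min(12,5)=5. stock: 5 - 5 = 0. total_sold = 23
  Event 4 (adjust +3): 0 + 3 = 3
  Event 5 (sale 6): sell min(6,3)=3. stock: 3 - 3 = 0. total_sold = 26
  Event 6 (sale 14): sell min(14,0)=0. stock: 0 - 0 = 0. total_sold = 26
  Event 7 (sale 22): sell min(22,0)=0. stock: 0 - 0 = 0. total_sold = 26
  Event 8 (restock 17): 0 + 17 = 17
  Event 9 (sale 15): sell min(15,17)=15. stock: 17 - 15 = 2. total_sold = 41
  Event 10 (sale 10): sell min(10,2)=2. stock: 2 - 2 = 0. total_sold = 43
  Event 11 (sale 7): sell min(7,0)=0. stock: 0 - 0 = 0. total_sold = 43
  Event 12 (sale 5): sell min(5,0)=0. stock: 0 - 0 = 0. total_sold = 43
  Event 13 (sale 18): sell min(18,0)=0. stock: 0 - 0 = 0. total_sold = 43
  Event 14 (sale 10): sell min(10,0)=0. stock: 0 - 0 = 0. total_sold = 43
  Event 15 (sale 8): sell min(8,0)=0. stock: 0 - 0 = 0. total_sold = 43
  Event 16 (sale 23): sell min(23,0)=0. stock: 0 - 0 = 0. total_sold = 43
Final: stock = 0, total_sold = 43

First zero at event 3.

Answer: 3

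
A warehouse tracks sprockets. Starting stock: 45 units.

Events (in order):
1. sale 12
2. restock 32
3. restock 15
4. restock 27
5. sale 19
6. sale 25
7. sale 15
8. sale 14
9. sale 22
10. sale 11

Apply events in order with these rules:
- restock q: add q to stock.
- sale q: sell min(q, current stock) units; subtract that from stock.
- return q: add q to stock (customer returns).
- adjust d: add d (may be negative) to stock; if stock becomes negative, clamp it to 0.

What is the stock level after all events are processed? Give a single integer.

Processing events:
Start: stock = 45
  Event 1 (sale 12): sell min(12,45)=12. stock: 45 - 12 = 33. total_sold = 12
  Event 2 (restock 32): 33 + 32 = 65
  Event 3 (restock 15): 65 + 15 = 80
  Event 4 (restock 27): 80 + 27 = 107
  Event 5 (sale 19): sell min(19,107)=19. stock: 107 - 19 = 88. total_sold = 31
  Event 6 (sale 25): sell min(25,88)=25. stock: 88 - 25 = 63. total_sold = 56
  Event 7 (sale 15): sell min(15,63)=15. stock: 63 - 15 = 48. total_sold = 71
  Event 8 (sale 14): sell min(14,48)=14. stock: 48 - 14 = 34. total_sold = 85
  Event 9 (sale 22): sell min(22,34)=22. stock: 34 - 22 = 12. total_sold = 107
  Event 10 (sale 11): sell min(11,12)=11. stock: 12 - 11 = 1. total_sold = 118
Final: stock = 1, total_sold = 118

Answer: 1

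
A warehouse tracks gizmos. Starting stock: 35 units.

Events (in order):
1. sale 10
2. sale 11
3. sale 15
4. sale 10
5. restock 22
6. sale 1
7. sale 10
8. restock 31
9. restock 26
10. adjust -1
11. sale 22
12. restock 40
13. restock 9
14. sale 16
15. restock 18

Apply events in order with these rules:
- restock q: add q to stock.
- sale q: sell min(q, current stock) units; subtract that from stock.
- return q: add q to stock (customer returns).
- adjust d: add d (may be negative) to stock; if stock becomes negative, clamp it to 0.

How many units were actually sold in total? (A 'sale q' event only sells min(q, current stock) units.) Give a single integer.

Processing events:
Start: stock = 35
  Event 1 (sale 10): sell min(10,35)=10. stock: 35 - 10 = 25. total_sold = 10
  Event 2 (sale 11): sell min(11,25)=11. stock: 25 - 11 = 14. total_sold = 21
  Event 3 (sale 15): sell min(15,14)=14. stock: 14 - 14 = 0. total_sold = 35
  Event 4 (sale 10): sell min(10,0)=0. stock: 0 - 0 = 0. total_sold = 35
  Event 5 (restock 22): 0 + 22 = 22
  Event 6 (sale 1): sell min(1,22)=1. stock: 22 - 1 = 21. total_sold = 36
  Event 7 (sale 10): sell min(10,21)=10. stock: 21 - 10 = 11. total_sold = 46
  Event 8 (restock 31): 11 + 31 = 42
  Event 9 (restock 26): 42 + 26 = 68
  Event 10 (adjust -1): 68 + -1 = 67
  Event 11 (sale 22): sell min(22,67)=22. stock: 67 - 22 = 45. total_sold = 68
  Event 12 (restock 40): 45 + 40 = 85
  Event 13 (restock 9): 85 + 9 = 94
  Event 14 (sale 16): sell min(16,94)=16. stock: 94 - 16 = 78. total_sold = 84
  Event 15 (restock 18): 78 + 18 = 96
Final: stock = 96, total_sold = 84

Answer: 84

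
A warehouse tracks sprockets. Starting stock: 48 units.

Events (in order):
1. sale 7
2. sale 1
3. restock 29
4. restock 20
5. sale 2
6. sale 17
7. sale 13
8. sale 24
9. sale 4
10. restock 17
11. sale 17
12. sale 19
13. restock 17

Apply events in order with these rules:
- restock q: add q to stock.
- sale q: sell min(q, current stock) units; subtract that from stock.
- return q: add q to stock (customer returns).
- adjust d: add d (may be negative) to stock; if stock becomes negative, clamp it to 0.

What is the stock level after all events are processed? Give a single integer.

Answer: 27

Derivation:
Processing events:
Start: stock = 48
  Event 1 (sale 7): sell min(7,48)=7. stock: 48 - 7 = 41. total_sold = 7
  Event 2 (sale 1): sell min(1,41)=1. stock: 41 - 1 = 40. total_sold = 8
  Event 3 (restock 29): 40 + 29 = 69
  Event 4 (restock 20): 69 + 20 = 89
  Event 5 (sale 2): sell min(2,89)=2. stock: 89 - 2 = 87. total_sold = 10
  Event 6 (sale 17): sell min(17,87)=17. stock: 87 - 17 = 70. total_sold = 27
  Event 7 (sale 13): sell min(13,70)=13. stock: 70 - 13 = 57. total_sold = 40
  Event 8 (sale 24): sell min(24,57)=24. stock: 57 - 24 = 33. total_sold = 64
  Event 9 (sale 4): sell min(4,33)=4. stock: 33 - 4 = 29. total_sold = 68
  Event 10 (restock 17): 29 + 17 = 46
  Event 11 (sale 17): sell min(17,46)=17. stock: 46 - 17 = 29. total_sold = 85
  Event 12 (sale 19): sell min(19,29)=19. stock: 29 - 19 = 10. total_sold = 104
  Event 13 (restock 17): 10 + 17 = 27
Final: stock = 27, total_sold = 104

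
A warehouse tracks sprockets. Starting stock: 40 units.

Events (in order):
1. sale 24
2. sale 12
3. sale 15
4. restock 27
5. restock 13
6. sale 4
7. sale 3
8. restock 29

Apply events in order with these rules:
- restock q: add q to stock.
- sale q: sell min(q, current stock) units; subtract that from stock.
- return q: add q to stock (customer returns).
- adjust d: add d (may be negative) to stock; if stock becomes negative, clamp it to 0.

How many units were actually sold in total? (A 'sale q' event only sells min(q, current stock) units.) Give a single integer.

Answer: 47

Derivation:
Processing events:
Start: stock = 40
  Event 1 (sale 24): sell min(24,40)=24. stock: 40 - 24 = 16. total_sold = 24
  Event 2 (sale 12): sell min(12,16)=12. stock: 16 - 12 = 4. total_sold = 36
  Event 3 (sale 15): sell min(15,4)=4. stock: 4 - 4 = 0. total_sold = 40
  Event 4 (restock 27): 0 + 27 = 27
  Event 5 (restock 13): 27 + 13 = 40
  Event 6 (sale 4): sell min(4,40)=4. stock: 40 - 4 = 36. total_sold = 44
  Event 7 (sale 3): sell min(3,36)=3. stock: 36 - 3 = 33. total_sold = 47
  Event 8 (restock 29): 33 + 29 = 62
Final: stock = 62, total_sold = 47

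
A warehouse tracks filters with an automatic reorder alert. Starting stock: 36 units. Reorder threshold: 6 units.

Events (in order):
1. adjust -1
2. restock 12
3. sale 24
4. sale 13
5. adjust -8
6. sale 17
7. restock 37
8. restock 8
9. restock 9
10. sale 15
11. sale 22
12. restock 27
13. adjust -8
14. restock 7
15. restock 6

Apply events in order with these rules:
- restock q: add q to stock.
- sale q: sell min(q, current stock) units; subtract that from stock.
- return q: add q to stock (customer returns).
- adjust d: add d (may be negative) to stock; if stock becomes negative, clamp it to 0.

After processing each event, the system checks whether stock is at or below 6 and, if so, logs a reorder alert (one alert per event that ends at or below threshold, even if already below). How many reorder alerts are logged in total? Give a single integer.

Answer: 2

Derivation:
Processing events:
Start: stock = 36
  Event 1 (adjust -1): 36 + -1 = 35
  Event 2 (restock 12): 35 + 12 = 47
  Event 3 (sale 24): sell min(24,47)=24. stock: 47 - 24 = 23. total_sold = 24
  Event 4 (sale 13): sell min(13,23)=13. stock: 23 - 13 = 10. total_sold = 37
  Event 5 (adjust -8): 10 + -8 = 2
  Event 6 (sale 17): sell min(17,2)=2. stock: 2 - 2 = 0. total_sold = 39
  Event 7 (restock 37): 0 + 37 = 37
  Event 8 (restock 8): 37 + 8 = 45
  Event 9 (restock 9): 45 + 9 = 54
  Event 10 (sale 15): sell min(15,54)=15. stock: 54 - 15 = 39. total_sold = 54
  Event 11 (sale 22): sell min(22,39)=22. stock: 39 - 22 = 17. total_sold = 76
  Event 12 (restock 27): 17 + 27 = 44
  Event 13 (adjust -8): 44 + -8 = 36
  Event 14 (restock 7): 36 + 7 = 43
  Event 15 (restock 6): 43 + 6 = 49
Final: stock = 49, total_sold = 76

Checking against threshold 6:
  After event 1: stock=35 > 6
  After event 2: stock=47 > 6
  After event 3: stock=23 > 6
  After event 4: stock=10 > 6
  After event 5: stock=2 <= 6 -> ALERT
  After event 6: stock=0 <= 6 -> ALERT
  After event 7: stock=37 > 6
  After event 8: stock=45 > 6
  After event 9: stock=54 > 6
  After event 10: stock=39 > 6
  After event 11: stock=17 > 6
  After event 12: stock=44 > 6
  After event 13: stock=36 > 6
  After event 14: stock=43 > 6
  After event 15: stock=49 > 6
Alert events: [5, 6]. Count = 2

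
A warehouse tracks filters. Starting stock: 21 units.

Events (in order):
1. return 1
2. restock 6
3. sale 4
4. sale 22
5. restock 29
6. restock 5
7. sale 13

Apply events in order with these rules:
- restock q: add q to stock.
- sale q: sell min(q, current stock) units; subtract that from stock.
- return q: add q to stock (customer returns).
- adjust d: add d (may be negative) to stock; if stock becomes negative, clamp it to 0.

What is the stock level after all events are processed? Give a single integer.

Answer: 23

Derivation:
Processing events:
Start: stock = 21
  Event 1 (return 1): 21 + 1 = 22
  Event 2 (restock 6): 22 + 6 = 28
  Event 3 (sale 4): sell min(4,28)=4. stock: 28 - 4 = 24. total_sold = 4
  Event 4 (sale 22): sell min(22,24)=22. stock: 24 - 22 = 2. total_sold = 26
  Event 5 (restock 29): 2 + 29 = 31
  Event 6 (restock 5): 31 + 5 = 36
  Event 7 (sale 13): sell min(13,36)=13. stock: 36 - 13 = 23. total_sold = 39
Final: stock = 23, total_sold = 39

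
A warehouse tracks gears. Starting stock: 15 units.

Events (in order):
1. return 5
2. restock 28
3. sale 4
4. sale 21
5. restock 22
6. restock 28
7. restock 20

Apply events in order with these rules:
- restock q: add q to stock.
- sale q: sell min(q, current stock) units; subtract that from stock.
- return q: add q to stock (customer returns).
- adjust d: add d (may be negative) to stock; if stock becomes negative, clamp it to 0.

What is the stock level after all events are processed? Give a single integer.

Answer: 93

Derivation:
Processing events:
Start: stock = 15
  Event 1 (return 5): 15 + 5 = 20
  Event 2 (restock 28): 20 + 28 = 48
  Event 3 (sale 4): sell min(4,48)=4. stock: 48 - 4 = 44. total_sold = 4
  Event 4 (sale 21): sell min(21,44)=21. stock: 44 - 21 = 23. total_sold = 25
  Event 5 (restock 22): 23 + 22 = 45
  Event 6 (restock 28): 45 + 28 = 73
  Event 7 (restock 20): 73 + 20 = 93
Final: stock = 93, total_sold = 25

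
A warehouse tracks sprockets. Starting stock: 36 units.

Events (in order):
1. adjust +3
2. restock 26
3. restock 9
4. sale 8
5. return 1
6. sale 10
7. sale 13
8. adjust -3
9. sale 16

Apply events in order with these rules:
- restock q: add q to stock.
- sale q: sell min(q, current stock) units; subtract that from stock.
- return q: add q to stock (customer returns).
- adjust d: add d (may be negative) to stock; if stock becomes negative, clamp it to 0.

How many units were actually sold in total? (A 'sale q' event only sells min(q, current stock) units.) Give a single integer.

Processing events:
Start: stock = 36
  Event 1 (adjust +3): 36 + 3 = 39
  Event 2 (restock 26): 39 + 26 = 65
  Event 3 (restock 9): 65 + 9 = 74
  Event 4 (sale 8): sell min(8,74)=8. stock: 74 - 8 = 66. total_sold = 8
  Event 5 (return 1): 66 + 1 = 67
  Event 6 (sale 10): sell min(10,67)=10. stock: 67 - 10 = 57. total_sold = 18
  Event 7 (sale 13): sell min(13,57)=13. stock: 57 - 13 = 44. total_sold = 31
  Event 8 (adjust -3): 44 + -3 = 41
  Event 9 (sale 16): sell min(16,41)=16. stock: 41 - 16 = 25. total_sold = 47
Final: stock = 25, total_sold = 47

Answer: 47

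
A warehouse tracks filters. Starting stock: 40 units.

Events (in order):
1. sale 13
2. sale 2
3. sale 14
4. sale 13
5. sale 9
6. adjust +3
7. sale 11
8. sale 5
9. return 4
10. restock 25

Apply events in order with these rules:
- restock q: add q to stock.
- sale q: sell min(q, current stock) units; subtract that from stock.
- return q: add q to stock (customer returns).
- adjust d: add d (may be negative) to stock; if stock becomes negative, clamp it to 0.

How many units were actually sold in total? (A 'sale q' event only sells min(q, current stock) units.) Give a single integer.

Processing events:
Start: stock = 40
  Event 1 (sale 13): sell min(13,40)=13. stock: 40 - 13 = 27. total_sold = 13
  Event 2 (sale 2): sell min(2,27)=2. stock: 27 - 2 = 25. total_sold = 15
  Event 3 (sale 14): sell min(14,25)=14. stock: 25 - 14 = 11. total_sold = 29
  Event 4 (sale 13): sell min(13,11)=11. stock: 11 - 11 = 0. total_sold = 40
  Event 5 (sale 9): sell min(9,0)=0. stock: 0 - 0 = 0. total_sold = 40
  Event 6 (adjust +3): 0 + 3 = 3
  Event 7 (sale 11): sell min(11,3)=3. stock: 3 - 3 = 0. total_sold = 43
  Event 8 (sale 5): sell min(5,0)=0. stock: 0 - 0 = 0. total_sold = 43
  Event 9 (return 4): 0 + 4 = 4
  Event 10 (restock 25): 4 + 25 = 29
Final: stock = 29, total_sold = 43

Answer: 43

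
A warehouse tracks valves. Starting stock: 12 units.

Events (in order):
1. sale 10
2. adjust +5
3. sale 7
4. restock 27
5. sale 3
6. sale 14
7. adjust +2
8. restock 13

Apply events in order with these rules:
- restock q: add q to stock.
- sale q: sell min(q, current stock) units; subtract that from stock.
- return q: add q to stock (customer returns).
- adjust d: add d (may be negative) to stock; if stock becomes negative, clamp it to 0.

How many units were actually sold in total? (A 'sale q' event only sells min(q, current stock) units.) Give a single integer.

Answer: 34

Derivation:
Processing events:
Start: stock = 12
  Event 1 (sale 10): sell min(10,12)=10. stock: 12 - 10 = 2. total_sold = 10
  Event 2 (adjust +5): 2 + 5 = 7
  Event 3 (sale 7): sell min(7,7)=7. stock: 7 - 7 = 0. total_sold = 17
  Event 4 (restock 27): 0 + 27 = 27
  Event 5 (sale 3): sell min(3,27)=3. stock: 27 - 3 = 24. total_sold = 20
  Event 6 (sale 14): sell min(14,24)=14. stock: 24 - 14 = 10. total_sold = 34
  Event 7 (adjust +2): 10 + 2 = 12
  Event 8 (restock 13): 12 + 13 = 25
Final: stock = 25, total_sold = 34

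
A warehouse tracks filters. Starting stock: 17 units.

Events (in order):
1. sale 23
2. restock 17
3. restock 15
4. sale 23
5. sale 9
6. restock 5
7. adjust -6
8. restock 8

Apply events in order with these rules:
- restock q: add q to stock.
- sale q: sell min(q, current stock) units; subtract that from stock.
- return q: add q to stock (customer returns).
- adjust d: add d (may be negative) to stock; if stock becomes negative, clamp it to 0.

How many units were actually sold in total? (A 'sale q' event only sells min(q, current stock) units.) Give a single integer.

Answer: 49

Derivation:
Processing events:
Start: stock = 17
  Event 1 (sale 23): sell min(23,17)=17. stock: 17 - 17 = 0. total_sold = 17
  Event 2 (restock 17): 0 + 17 = 17
  Event 3 (restock 15): 17 + 15 = 32
  Event 4 (sale 23): sell min(23,32)=23. stock: 32 - 23 = 9. total_sold = 40
  Event 5 (sale 9): sell min(9,9)=9. stock: 9 - 9 = 0. total_sold = 49
  Event 6 (restock 5): 0 + 5 = 5
  Event 7 (adjust -6): 5 + -6 = 0 (clamped to 0)
  Event 8 (restock 8): 0 + 8 = 8
Final: stock = 8, total_sold = 49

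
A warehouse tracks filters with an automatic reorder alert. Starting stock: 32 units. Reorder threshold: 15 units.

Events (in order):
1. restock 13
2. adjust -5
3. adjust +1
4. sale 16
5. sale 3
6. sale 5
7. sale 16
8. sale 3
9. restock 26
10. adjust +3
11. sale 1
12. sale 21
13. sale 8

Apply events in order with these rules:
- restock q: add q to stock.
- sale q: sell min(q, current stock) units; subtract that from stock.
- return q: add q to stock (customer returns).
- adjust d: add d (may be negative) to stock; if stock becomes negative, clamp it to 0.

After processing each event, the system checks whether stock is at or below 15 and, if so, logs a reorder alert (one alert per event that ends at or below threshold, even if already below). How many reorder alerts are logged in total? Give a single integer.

Processing events:
Start: stock = 32
  Event 1 (restock 13): 32 + 13 = 45
  Event 2 (adjust -5): 45 + -5 = 40
  Event 3 (adjust +1): 40 + 1 = 41
  Event 4 (sale 16): sell min(16,41)=16. stock: 41 - 16 = 25. total_sold = 16
  Event 5 (sale 3): sell min(3,25)=3. stock: 25 - 3 = 22. total_sold = 19
  Event 6 (sale 5): sell min(5,22)=5. stock: 22 - 5 = 17. total_sold = 24
  Event 7 (sale 16): sell min(16,17)=16. stock: 17 - 16 = 1. total_sold = 40
  Event 8 (sale 3): sell min(3,1)=1. stock: 1 - 1 = 0. total_sold = 41
  Event 9 (restock 26): 0 + 26 = 26
  Event 10 (adjust +3): 26 + 3 = 29
  Event 11 (sale 1): sell min(1,29)=1. stock: 29 - 1 = 28. total_sold = 42
  Event 12 (sale 21): sell min(21,28)=21. stock: 28 - 21 = 7. total_sold = 63
  Event 13 (sale 8): sell min(8,7)=7. stock: 7 - 7 = 0. total_sold = 70
Final: stock = 0, total_sold = 70

Checking against threshold 15:
  After event 1: stock=45 > 15
  After event 2: stock=40 > 15
  After event 3: stock=41 > 15
  After event 4: stock=25 > 15
  After event 5: stock=22 > 15
  After event 6: stock=17 > 15
  After event 7: stock=1 <= 15 -> ALERT
  After event 8: stock=0 <= 15 -> ALERT
  After event 9: stock=26 > 15
  After event 10: stock=29 > 15
  After event 11: stock=28 > 15
  After event 12: stock=7 <= 15 -> ALERT
  After event 13: stock=0 <= 15 -> ALERT
Alert events: [7, 8, 12, 13]. Count = 4

Answer: 4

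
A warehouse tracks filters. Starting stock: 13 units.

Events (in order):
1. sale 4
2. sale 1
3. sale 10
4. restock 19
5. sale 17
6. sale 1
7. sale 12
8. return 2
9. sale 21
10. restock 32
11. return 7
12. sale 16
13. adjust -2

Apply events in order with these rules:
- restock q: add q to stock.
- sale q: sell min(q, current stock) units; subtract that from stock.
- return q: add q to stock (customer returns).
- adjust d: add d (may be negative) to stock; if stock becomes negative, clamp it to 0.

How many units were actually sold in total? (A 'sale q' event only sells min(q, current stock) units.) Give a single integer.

Processing events:
Start: stock = 13
  Event 1 (sale 4): sell min(4,13)=4. stock: 13 - 4 = 9. total_sold = 4
  Event 2 (sale 1): sell min(1,9)=1. stock: 9 - 1 = 8. total_sold = 5
  Event 3 (sale 10): sell min(10,8)=8. stock: 8 - 8 = 0. total_sold = 13
  Event 4 (restock 19): 0 + 19 = 19
  Event 5 (sale 17): sell min(17,19)=17. stock: 19 - 17 = 2. total_sold = 30
  Event 6 (sale 1): sell min(1,2)=1. stock: 2 - 1 = 1. total_sold = 31
  Event 7 (sale 12): sell min(12,1)=1. stock: 1 - 1 = 0. total_sold = 32
  Event 8 (return 2): 0 + 2 = 2
  Event 9 (sale 21): sell min(21,2)=2. stock: 2 - 2 = 0. total_sold = 34
  Event 10 (restock 32): 0 + 32 = 32
  Event 11 (return 7): 32 + 7 = 39
  Event 12 (sale 16): sell min(16,39)=16. stock: 39 - 16 = 23. total_sold = 50
  Event 13 (adjust -2): 23 + -2 = 21
Final: stock = 21, total_sold = 50

Answer: 50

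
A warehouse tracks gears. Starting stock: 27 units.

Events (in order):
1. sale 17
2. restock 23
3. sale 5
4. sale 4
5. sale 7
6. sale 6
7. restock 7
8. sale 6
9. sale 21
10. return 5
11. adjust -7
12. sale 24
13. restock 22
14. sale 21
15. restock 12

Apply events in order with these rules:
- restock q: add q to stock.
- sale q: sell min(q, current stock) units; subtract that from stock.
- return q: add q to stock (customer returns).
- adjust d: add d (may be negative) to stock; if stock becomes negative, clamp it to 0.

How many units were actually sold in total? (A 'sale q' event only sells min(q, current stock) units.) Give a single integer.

Answer: 78

Derivation:
Processing events:
Start: stock = 27
  Event 1 (sale 17): sell min(17,27)=17. stock: 27 - 17 = 10. total_sold = 17
  Event 2 (restock 23): 10 + 23 = 33
  Event 3 (sale 5): sell min(5,33)=5. stock: 33 - 5 = 28. total_sold = 22
  Event 4 (sale 4): sell min(4,28)=4. stock: 28 - 4 = 24. total_sold = 26
  Event 5 (sale 7): sell min(7,24)=7. stock: 24 - 7 = 17. total_sold = 33
  Event 6 (sale 6): sell min(6,17)=6. stock: 17 - 6 = 11. total_sold = 39
  Event 7 (restock 7): 11 + 7 = 18
  Event 8 (sale 6): sell min(6,18)=6. stock: 18 - 6 = 12. total_sold = 45
  Event 9 (sale 21): sell min(21,12)=12. stock: 12 - 12 = 0. total_sold = 57
  Event 10 (return 5): 0 + 5 = 5
  Event 11 (adjust -7): 5 + -7 = 0 (clamped to 0)
  Event 12 (sale 24): sell min(24,0)=0. stock: 0 - 0 = 0. total_sold = 57
  Event 13 (restock 22): 0 + 22 = 22
  Event 14 (sale 21): sell min(21,22)=21. stock: 22 - 21 = 1. total_sold = 78
  Event 15 (restock 12): 1 + 12 = 13
Final: stock = 13, total_sold = 78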